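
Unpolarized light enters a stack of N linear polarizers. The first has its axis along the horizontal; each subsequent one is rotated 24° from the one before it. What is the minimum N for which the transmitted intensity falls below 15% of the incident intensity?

First polarizer halves the unpolarized light: factor 1/2.
Each further stage multiplies by cos²(24°) = 0.8346.
After N polarizers: T = 0.5·0.8346^(N−1). Require T < 0.15 ⇒ N−1 > ln(0.15/0.5)/ln(0.8346) = 6.66, so N−1 ≥ 7 and N = 8.
Check: N=8 gives T = 0.141 < 0.15; N=7 gives T = 0.1689.

N = 8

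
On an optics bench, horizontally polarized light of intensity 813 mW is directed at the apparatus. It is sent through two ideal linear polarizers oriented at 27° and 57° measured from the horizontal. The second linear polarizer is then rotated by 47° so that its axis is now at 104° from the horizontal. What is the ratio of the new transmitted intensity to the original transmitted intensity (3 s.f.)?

I_new/I_old ≈ 0.0675

Before rotation:
I₁ = I₀ cos²(27° − 0°) = I₀ cos²(27°) = 0.7939 I₀.
I₂ = I₁ cos²(57° − 27°) = 0.7939 I₀ · cos²(30°) = 0.5954 I₀.
After rotation:
I₁ = I₀ cos²(27° − 0°) = I₀ cos²(27°) = 0.7939 I₀.
I₂ = I₁ cos²(104° − 27°) = 0.7939 I₀ · cos²(77°) = 0.04017 I₀.
Ratio = 0.04017 / 0.5954 = 0.06747.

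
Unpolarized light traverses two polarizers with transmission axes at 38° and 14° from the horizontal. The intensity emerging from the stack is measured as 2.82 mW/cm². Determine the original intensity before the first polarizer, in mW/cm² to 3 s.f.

Unpolarized light through the first polarizer → I₁ = ½ I₀, now polarized at 38°.
I₂ = I₁ cos²(14° − 38°) = 0.5 I₀ · cos²(24°) = 0.4173 I₀.
So 2.82 mW/cm² = 0.4173 I₀, giving I₀ = 2.82/0.4173 = 6.758 mW/cm².

I₀ ≈ 6.76 mW/cm²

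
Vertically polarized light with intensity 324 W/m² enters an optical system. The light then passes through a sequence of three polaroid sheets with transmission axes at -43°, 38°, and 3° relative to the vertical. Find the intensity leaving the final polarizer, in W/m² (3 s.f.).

I ≈ 2.85 W/m²

By Malus's law, I₁ = 324 W/m² · cos²(43°) = 173.3 W/m².
I₂ = I₁ · cos²(81°) = 173.3 · 0.02447 = 4.241 W/m².
I₃ = I₂ · cos²(35°) = 4.241 · 0.671 = 2.846 W/m².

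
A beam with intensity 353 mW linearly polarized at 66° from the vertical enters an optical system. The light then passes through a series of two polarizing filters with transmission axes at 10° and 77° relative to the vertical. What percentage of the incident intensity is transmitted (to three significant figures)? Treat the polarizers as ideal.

≈ 4.77%

I₁ = 353 mW · cos²(56°) = 110.4 mW.
I₂ = I₁ · cos²(67°) = 110.4 · 0.1527 = 16.85 mW.
That is 4.774% of the incident intensity.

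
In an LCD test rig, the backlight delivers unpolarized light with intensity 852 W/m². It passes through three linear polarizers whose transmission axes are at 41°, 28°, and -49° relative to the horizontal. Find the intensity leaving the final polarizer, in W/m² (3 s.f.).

I ≈ 20.5 W/m²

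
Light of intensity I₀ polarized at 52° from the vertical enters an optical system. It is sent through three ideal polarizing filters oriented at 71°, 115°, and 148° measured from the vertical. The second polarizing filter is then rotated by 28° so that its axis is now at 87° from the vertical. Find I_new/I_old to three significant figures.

I_new/I_old ≈ 0.597

Before rotation:
I₁ = I₀ cos²(71° − 52°) = I₀ cos²(19°) = 0.894 I₀.
I₂ = I₁ cos²(115° − 71°) = 0.894 I₀ · cos²(44°) = 0.4626 I₀.
I₃ = I₂ cos²(148° − 115°) = 0.4626 I₀ · cos²(33°) = 0.3254 I₀.
After rotation:
I₁ = I₀ cos²(71° − 52°) = I₀ cos²(19°) = 0.894 I₀.
I₂ = I₁ cos²(87° − 71°) = 0.894 I₀ · cos²(16°) = 0.8261 I₀.
I₃ = I₂ cos²(148° − 87°) = 0.8261 I₀ · cos²(61°) = 0.1942 I₀.
Ratio = 0.1942 / 0.3254 = 0.5967.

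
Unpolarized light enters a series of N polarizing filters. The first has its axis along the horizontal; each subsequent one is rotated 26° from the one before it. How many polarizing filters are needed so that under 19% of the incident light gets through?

First polarizer halves the unpolarized light: factor 1/2.
Each further stage multiplies by cos²(26°) = 0.8078.
After N polarizers: T = 0.5·0.8078^(N−1). Require T < 0.19 ⇒ N−1 > ln(0.19/0.5)/ln(0.8078) = 4.53, so N−1 ≥ 5 and N = 6.
Check: N=6 gives T = 0.172 < 0.19; N=5 gives T = 0.2129.

N = 6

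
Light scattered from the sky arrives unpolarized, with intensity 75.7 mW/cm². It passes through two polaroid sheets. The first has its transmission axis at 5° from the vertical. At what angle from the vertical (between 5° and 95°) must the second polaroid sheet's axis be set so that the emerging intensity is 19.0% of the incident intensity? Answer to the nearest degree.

θ ≈ 57°

Unpolarized light through the first polarizer → I₁ = ½ I₀, now polarized at 5°.
Need I₂/I₀ = 0.19, so cos²(θ − 5°) = 0.19 / 0.5 = 0.38.
θ − 5° = arccos(√0.38) = 51.9°, giving θ ≈ 5 + 51.9 = 56.9°.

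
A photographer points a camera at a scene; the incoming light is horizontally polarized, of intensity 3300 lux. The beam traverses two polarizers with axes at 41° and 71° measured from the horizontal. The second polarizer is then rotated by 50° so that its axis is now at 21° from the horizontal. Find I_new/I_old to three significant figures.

Before rotation:
I₁ = I₀ cos²(41° − 0°) = I₀ cos²(41°) = 0.5696 I₀.
I₂ = I₁ cos²(71° − 41°) = 0.5696 I₀ · cos²(30°) = 0.4272 I₀.
After rotation:
I₁ = I₀ cos²(41° − 0°) = I₀ cos²(41°) = 0.5696 I₀.
I₂ = I₁ cos²(21° − 41°) = 0.5696 I₀ · cos²(20°) = 0.503 I₀.
Ratio = 0.503 / 0.4272 = 1.177.

I_new/I_old ≈ 1.18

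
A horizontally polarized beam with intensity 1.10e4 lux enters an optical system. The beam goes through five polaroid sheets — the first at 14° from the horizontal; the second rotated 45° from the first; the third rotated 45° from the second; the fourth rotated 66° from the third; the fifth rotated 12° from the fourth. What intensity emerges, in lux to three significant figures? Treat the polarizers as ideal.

I ≈ 410 lux

By Malus's law, I₁ = 1.10e4 lux · cos²(14°) = 1.036e+04 lux.
I₂ = I₁ · cos²(45°) = 1.036e+04 · 0.5 = 5178 lux.
I₃ = I₂ · cos²(45°) = 5178 · 0.5 = 2589 lux.
I₄ = I₃ · cos²(66°) = 2589 · 0.1654 = 428.3 lux.
I₅ = I₄ · cos²(12°) = 428.3 · 0.9568 = 409.8 lux.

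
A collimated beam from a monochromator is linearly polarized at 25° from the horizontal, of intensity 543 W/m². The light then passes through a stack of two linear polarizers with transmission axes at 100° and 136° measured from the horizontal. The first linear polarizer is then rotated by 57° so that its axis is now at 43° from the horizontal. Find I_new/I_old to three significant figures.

I_new/I_old ≈ 0.0565

Before rotation:
I₁ = I₀ cos²(100° − 25°) = I₀ cos²(75°) = 0.06699 I₀.
I₂ = I₁ cos²(136° − 100°) = 0.06699 I₀ · cos²(36°) = 0.04384 I₀.
After rotation:
I₁ = I₀ cos²(43° − 25°) = I₀ cos²(18°) = 0.9045 I₀.
Angle between axes 1 and 2: 87°. I₂ = 0.9045 I₀ · cos²(87°) = 0.002477 I₀.
Ratio = 0.002477 / 0.04384 = 0.05651.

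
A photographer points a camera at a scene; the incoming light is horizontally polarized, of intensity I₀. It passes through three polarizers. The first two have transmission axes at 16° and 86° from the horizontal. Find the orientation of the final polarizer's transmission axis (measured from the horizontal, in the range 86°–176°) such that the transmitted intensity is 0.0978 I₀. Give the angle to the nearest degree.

I₁ = I₀ cos²(16° − 0°) = I₀ cos²(16°) = 0.924 I₀.
I₂ = I₁ cos²(86° − 16°) = 0.924 I₀ · cos²(70°) = 0.1081 I₀.
Need I₃/I₀ = 0.0978, so cos²(θ − 86°) = 0.0978 / 0.1081 = 0.9048.
θ − 86° = arccos(√0.9048) = 18.0°, giving θ ≈ 86 + 18.0 = 104.0°.

θ ≈ 104°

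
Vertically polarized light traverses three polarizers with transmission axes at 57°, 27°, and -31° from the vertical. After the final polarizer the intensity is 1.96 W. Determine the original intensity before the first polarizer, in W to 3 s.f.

By Malus's law, I₁ = I₀ cos²(57° − 0°) = I₀ cos²(57°) = 0.2966 I₀.
I₂ = I₁ cos²(27° − 57°) = 0.2966 I₀ · cos²(30°) = 0.2225 I₀.
I₃ = I₂ cos²(-31° − 27°) = 0.2225 I₀ · cos²(58°) = 0.06247 I₀.
So 1.96 W = 0.06247 I₀, giving I₀ = 1.96/0.06247 = 31.37 W.

I₀ ≈ 31.4 W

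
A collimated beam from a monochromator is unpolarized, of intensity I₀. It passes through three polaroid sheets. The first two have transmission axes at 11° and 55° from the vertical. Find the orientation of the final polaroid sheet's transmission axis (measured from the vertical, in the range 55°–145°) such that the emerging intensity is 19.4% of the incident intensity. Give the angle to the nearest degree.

Unpolarized light through the first polarizer → I₁ = ½ I₀, now polarized at 11°.
I₂ = I₁ cos²(55° − 11°) = 0.5 I₀ · cos²(44°) = 0.2587 I₀.
Need I₃/I₀ = 0.194, so cos²(θ − 55°) = 0.194 / 0.2587 = 0.7498.
θ − 55° = arccos(√0.7498) = 30.0°, giving θ ≈ 55 + 30.0 = 85.0°.

θ ≈ 85°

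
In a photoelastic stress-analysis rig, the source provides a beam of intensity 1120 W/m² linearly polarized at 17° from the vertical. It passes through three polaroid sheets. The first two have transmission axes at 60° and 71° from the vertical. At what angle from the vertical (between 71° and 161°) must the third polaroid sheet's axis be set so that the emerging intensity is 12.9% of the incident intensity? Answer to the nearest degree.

θ ≈ 131°

I₁ = I₀ cos²(60° − 17°) = I₀ cos²(43°) = 0.5349 I₀.
I₂ = I₁ cos²(71° − 60°) = 0.5349 I₀ · cos²(11°) = 0.5154 I₀.
Need I₃/I₀ = 0.129, so cos²(θ − 71°) = 0.129 / 0.5154 = 0.2503.
θ − 71° = arccos(√0.2503) = 60.0°, giving θ ≈ 71 + 60.0 = 131.0°.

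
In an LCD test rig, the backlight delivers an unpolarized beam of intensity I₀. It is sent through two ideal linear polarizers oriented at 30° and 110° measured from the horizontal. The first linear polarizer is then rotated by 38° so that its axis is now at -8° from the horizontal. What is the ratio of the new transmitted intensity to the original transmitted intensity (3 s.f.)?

Before rotation:
Unpolarized light through the first polarizer → I₁ = ½ I₀, now polarized at 30°.
I₂ = I₁ cos²(110° − 30°) = 0.5 I₀ · cos²(80°) = 0.01508 I₀.
After rotation:
Unpolarized light through the first polarizer → I₁ = ½ I₀, now polarized at -8°.
Angle between axes 1 and 2: 62°. I₂ = 0.5 I₀ · cos²(62°) = 0.1102 I₀.
Ratio = 0.1102 / 0.01508 = 7.309.

I_new/I_old ≈ 7.31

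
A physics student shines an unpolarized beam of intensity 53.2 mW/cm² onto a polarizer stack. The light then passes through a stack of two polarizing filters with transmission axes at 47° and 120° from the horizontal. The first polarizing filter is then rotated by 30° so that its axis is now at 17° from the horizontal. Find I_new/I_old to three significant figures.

Before rotation:
Unpolarized light through the first polarizer → I₁ = ½ I₀, now polarized at 47°.
I₂ = I₁ cos²(120° − 47°) = 0.5 I₀ · cos²(73°) = 0.04274 I₀.
After rotation:
Unpolarized light through the first polarizer → I₁ = ½ I₀, now polarized at 17°.
Angle between axes 1 and 2: 77°. I₂ = 0.5 I₀ · cos²(77°) = 0.0253 I₀.
Ratio = 0.0253 / 0.04274 = 0.592.

I_new/I_old ≈ 0.592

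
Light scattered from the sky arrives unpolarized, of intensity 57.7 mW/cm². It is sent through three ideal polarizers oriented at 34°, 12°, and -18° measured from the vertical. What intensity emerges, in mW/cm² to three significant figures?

I ≈ 18.6 mW/cm²

Unpolarized light through the first polarizer → I₁ = 57.7 mW/cm²/2 = 28.85 mW/cm², polarized at 34°.
I₂ = I₁ · cos²(22°) = 28.85 · 0.8597 = 24.8 mW/cm².
I₃ = I₂ · cos²(30°) = 24.8 · 0.75 = 18.6 mW/cm².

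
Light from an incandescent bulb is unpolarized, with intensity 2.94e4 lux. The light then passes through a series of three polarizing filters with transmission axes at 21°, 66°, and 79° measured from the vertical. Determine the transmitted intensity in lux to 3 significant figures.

Unpolarized light through the first polarizer → I₁ = 2.94e4 lux/2 = 1.47e+04 lux, polarized at 21°.
I₂ = I₁ · cos²(45°) = 1.47e+04 · 0.5 = 7350 lux.
I₃ = I₂ · cos²(13°) = 7350 · 0.9494 = 6978 lux.

I ≈ 6980 lux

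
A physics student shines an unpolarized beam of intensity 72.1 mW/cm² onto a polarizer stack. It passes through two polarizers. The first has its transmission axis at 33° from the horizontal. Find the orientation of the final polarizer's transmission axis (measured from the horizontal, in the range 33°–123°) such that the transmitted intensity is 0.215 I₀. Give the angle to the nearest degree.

Unpolarized light through the first polarizer → I₁ = ½ I₀, now polarized at 33°.
Need I₂/I₀ = 0.215, so cos²(θ − 33°) = 0.215 / 0.5 = 0.43.
θ − 33° = arccos(√0.43) = 49.0°, giving θ ≈ 33 + 49.0 = 82.0°.

θ ≈ 82°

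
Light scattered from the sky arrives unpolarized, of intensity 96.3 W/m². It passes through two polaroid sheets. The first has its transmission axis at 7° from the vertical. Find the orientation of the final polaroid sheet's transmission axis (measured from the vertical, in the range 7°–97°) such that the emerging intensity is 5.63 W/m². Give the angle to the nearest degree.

θ ≈ 77°

Unpolarized light through the first polarizer → I₁ = ½ I₀, now polarized at 7°.
Target fraction: 5.63 / 96.3 W/m² = 0.05846 of I₀.
Need I₂/I₀ = 0.05846, so cos²(θ − 7°) = 0.05846 / 0.5 = 0.1169.
θ − 7° = arccos(√0.1169) = 70.0°, giving θ ≈ 7 + 70.0 = 77.0°.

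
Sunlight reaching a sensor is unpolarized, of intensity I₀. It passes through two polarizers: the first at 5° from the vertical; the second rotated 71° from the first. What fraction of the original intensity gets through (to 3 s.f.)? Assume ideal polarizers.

Unpolarized light through the first polarizer → I₁ = ½ I₀, now polarized at 5°.
I₂ = I₁ cos²(71°) = 0.5 · 0.106 I₀ = 0.053 I₀.
Transmitted fraction = 0.053.

≈ 0.0530 I₀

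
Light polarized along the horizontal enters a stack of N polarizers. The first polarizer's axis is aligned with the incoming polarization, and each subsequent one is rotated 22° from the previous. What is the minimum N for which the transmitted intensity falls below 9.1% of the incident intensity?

First polarizer is aligned with the polarization: full transmission.
Each further stage multiplies by cos²(22°) = 0.8597.
After N polarizers: T = 0.8597^(N−1). Require T < 0.091 ⇒ N−1 > ln(0.091)/ln(0.8597) = 15.85, so N−1 ≥ 16 and N = 17.
Check: N=17 gives T = 0.08898 < 0.091; N=16 gives T = 0.1035.

N = 17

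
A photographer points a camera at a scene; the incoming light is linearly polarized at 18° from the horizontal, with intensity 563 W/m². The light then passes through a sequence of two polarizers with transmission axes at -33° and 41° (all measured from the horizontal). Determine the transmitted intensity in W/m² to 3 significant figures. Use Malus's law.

I ≈ 16.9 W/m²

By Malus's law, I₁ = 563 W/m² · cos²(51°) = 223 W/m².
I₂ = I₁ · cos²(74°) = 223 · 0.07598 = 16.94 W/m².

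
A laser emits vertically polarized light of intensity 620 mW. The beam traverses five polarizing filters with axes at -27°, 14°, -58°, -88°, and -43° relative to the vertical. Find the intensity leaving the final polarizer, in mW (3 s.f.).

I ≈ 10.0 mW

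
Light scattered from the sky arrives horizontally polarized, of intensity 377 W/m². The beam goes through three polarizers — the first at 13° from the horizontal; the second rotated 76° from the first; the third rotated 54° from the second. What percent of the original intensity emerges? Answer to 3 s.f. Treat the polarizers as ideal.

≈ 1.92%

By Malus's law, I₁ = 377 W/m² · cos²(13°) = 357.9 W/m².
I₂ = I₁ · cos²(76°) = 357.9 · 0.05853 = 20.95 W/m².
I₃ = I₂ · cos²(54°) = 20.95 · 0.3455 = 7.237 W/m².
That is 1.92% of the incident intensity.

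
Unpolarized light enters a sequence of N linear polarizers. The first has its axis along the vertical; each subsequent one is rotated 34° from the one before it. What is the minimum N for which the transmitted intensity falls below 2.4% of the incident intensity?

N = 10

First polarizer halves the unpolarized light: factor 1/2.
Each further stage multiplies by cos²(34°) = 0.6873.
After N polarizers: T = 0.5·0.6873^(N−1). Require T < 0.024 ⇒ N−1 > ln(0.024/0.5)/ln(0.6873) = 8.10, so N−1 ≥ 9 and N = 10.
Check: N=10 gives T = 0.01711 < 0.024; N=9 gives T = 0.0249.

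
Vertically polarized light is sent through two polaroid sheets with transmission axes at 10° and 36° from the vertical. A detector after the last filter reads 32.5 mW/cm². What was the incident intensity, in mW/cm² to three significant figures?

I₀ ≈ 41.5 mW/cm²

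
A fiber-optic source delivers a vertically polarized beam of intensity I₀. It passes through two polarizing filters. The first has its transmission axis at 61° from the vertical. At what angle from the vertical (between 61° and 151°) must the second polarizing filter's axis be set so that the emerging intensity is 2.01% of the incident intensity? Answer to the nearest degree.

By Malus's law, I₁ = I₀ cos²(61° − 0°) = I₀ cos²(61°) = 0.235 I₀.
Need I₂/I₀ = 0.0201, so cos²(θ − 61°) = 0.0201 / 0.235 = 0.08552.
θ − 61° = arccos(√0.08552) = 73.0°, giving θ ≈ 61 + 73.0 = 134.0°.

θ ≈ 134°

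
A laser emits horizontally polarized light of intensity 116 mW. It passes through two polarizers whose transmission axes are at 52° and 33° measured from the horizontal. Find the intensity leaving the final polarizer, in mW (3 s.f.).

I ≈ 39.3 mW

I₁ = 116 mW · cos²(52°) = 43.97 mW.
I₂ = I₁ · cos²(19°) = 43.97 · 0.894 = 39.31 mW.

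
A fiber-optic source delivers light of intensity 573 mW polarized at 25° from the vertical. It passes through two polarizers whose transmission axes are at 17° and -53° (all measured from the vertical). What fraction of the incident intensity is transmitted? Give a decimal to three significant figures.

I₁ = 573 mW · cos²(8°) = 561.9 mW.
I₂ = I₁ · cos²(70°) = 561.9 · 0.117 = 65.73 mW.
Transmitted fraction = 0.1147.

I/I₀ ≈ 0.115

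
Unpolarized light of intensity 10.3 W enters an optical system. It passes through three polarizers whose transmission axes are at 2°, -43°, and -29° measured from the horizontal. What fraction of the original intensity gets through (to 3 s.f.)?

I/I₀ ≈ 0.235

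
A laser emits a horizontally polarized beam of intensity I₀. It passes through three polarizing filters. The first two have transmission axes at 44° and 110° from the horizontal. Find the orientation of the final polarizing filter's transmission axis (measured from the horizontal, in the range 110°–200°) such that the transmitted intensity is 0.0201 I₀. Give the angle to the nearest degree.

θ ≈ 171°

By Malus's law, I₁ = I₀ cos²(44° − 0°) = I₀ cos²(44°) = 0.5174 I₀.
I₂ = I₁ cos²(110° − 44°) = 0.5174 I₀ · cos²(66°) = 0.0856 I₀.
Need I₃/I₀ = 0.0201, so cos²(θ − 110°) = 0.0201 / 0.0856 = 0.2348.
θ − 110° = arccos(√0.2348) = 61.0°, giving θ ≈ 110 + 61.0 = 171.0°.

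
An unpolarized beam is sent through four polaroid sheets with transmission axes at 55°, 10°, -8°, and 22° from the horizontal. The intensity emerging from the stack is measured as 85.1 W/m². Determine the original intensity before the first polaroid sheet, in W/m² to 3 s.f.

I₀ ≈ 502 W/m²

Unpolarized light through the first polarizer → I₁ = ½ I₀, now polarized at 55°.
I₂ = I₁ cos²(10° − 55°) = 0.5 I₀ · cos²(45°) = 0.25 I₀.
I₃ = I₂ cos²(-8° − 10°) = 0.25 I₀ · cos²(18°) = 0.2261 I₀.
I₄ = I₃ cos²(22° + 8°) = 0.2261 I₀ · cos²(30°) = 0.1696 I₀.
So 85.1 W/m² = 0.1696 I₀, giving I₀ = 85.1/0.1696 = 501.8 W/m².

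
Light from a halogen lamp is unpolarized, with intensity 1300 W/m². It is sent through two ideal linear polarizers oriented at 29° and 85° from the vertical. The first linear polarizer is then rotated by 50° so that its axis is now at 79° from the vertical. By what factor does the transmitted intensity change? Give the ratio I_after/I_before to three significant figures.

I_new/I_old ≈ 3.16

Before rotation:
Unpolarized light through the first polarizer → I₁ = ½ I₀, now polarized at 29°.
I₂ = I₁ cos²(85° − 29°) = 0.5 I₀ · cos²(56°) = 0.1563 I₀.
After rotation:
Unpolarized light through the first polarizer → I₁ = ½ I₀, now polarized at 79°.
I₂ = I₁ cos²(85° − 79°) = 0.5 I₀ · cos²(6°) = 0.4945 I₀.
Ratio = 0.4945 / 0.1563 = 3.163.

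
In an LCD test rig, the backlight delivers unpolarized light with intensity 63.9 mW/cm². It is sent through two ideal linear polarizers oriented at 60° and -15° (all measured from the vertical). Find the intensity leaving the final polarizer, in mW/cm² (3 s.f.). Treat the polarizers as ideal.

Unpolarized light through the first polarizer → I₁ = 63.9 mW/cm²/2 = 31.95 mW/cm², polarized at 60°.
I₂ = I₁ · cos²(75°) = 31.95 · 0.06699 = 2.14 mW/cm².

I ≈ 2.14 mW/cm²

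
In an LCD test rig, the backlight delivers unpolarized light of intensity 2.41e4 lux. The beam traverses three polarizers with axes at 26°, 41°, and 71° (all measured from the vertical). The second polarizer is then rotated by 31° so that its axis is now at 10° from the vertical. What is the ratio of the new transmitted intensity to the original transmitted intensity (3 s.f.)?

I_new/I_old ≈ 0.310

Before rotation:
Unpolarized light through the first polarizer → I₁ = ½ I₀, now polarized at 26°.
I₂ = I₁ cos²(41° − 26°) = 0.5 I₀ · cos²(15°) = 0.4665 I₀.
I₃ = I₂ cos²(71° − 41°) = 0.4665 I₀ · cos²(30°) = 0.3499 I₀.
After rotation:
Unpolarized light through the first polarizer → I₁ = ½ I₀, now polarized at 26°.
I₂ = I₁ cos²(10° − 26°) = 0.5 I₀ · cos²(16°) = 0.462 I₀.
I₃ = I₂ cos²(71° − 10°) = 0.462 I₀ · cos²(61°) = 0.1086 I₀.
Ratio = 0.1086 / 0.3499 = 0.3104.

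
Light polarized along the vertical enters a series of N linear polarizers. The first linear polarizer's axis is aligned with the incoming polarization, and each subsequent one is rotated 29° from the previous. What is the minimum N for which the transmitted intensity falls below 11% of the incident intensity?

First polarizer is aligned with the polarization: full transmission.
Each further stage multiplies by cos²(29°) = 0.765.
After N polarizers: T = 0.765^(N−1). Require T < 0.11 ⇒ N−1 > ln(0.11)/ln(0.765) = 8.24, so N−1 ≥ 9 and N = 10.
Check: N=10 gives T = 0.08969 < 0.11; N=9 gives T = 0.1172.

N = 10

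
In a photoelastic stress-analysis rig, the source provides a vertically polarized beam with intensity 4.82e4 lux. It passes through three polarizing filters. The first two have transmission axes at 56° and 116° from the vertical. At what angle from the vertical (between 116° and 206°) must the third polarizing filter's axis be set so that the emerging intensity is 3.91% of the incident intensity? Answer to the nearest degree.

By Malus's law, I₁ = I₀ cos²(56° − 0°) = I₀ cos²(56°) = 0.3127 I₀.
I₂ = I₁ cos²(116° − 56°) = 0.3127 I₀ · cos²(60°) = 0.07817 I₀.
Need I₃/I₀ = 0.0391, so cos²(θ − 116°) = 0.0391 / 0.07817 = 0.5002.
θ − 116° = arccos(√0.5002) = 45.0°, giving θ ≈ 116 + 45.0 = 161.0°.

θ ≈ 161°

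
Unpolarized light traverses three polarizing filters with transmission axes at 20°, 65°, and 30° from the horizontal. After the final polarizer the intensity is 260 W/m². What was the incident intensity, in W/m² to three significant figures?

Unpolarized light through the first polarizer → I₁ = ½ I₀, now polarized at 20°.
I₂ = I₁ cos²(65° − 20°) = 0.5 I₀ · cos²(45°) = 0.25 I₀.
I₃ = I₂ cos²(30° − 65°) = 0.25 I₀ · cos²(35°) = 0.1678 I₀.
So 260 W/m² = 0.1678 I₀, giving I₀ = 260/0.1678 = 1550 W/m².

I₀ ≈ 1550 W/m²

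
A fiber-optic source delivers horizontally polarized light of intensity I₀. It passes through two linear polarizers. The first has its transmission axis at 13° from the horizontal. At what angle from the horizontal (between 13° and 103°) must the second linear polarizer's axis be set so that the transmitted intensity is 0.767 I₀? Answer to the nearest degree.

θ ≈ 39°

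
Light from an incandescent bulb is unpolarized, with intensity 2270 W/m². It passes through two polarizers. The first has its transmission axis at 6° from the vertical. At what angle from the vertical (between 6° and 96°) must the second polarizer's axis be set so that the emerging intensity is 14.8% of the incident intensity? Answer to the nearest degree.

Unpolarized light through the first polarizer → I₁ = ½ I₀, now polarized at 6°.
Need I₂/I₀ = 0.148, so cos²(θ − 6°) = 0.148 / 0.5 = 0.296.
θ − 6° = arccos(√0.296) = 57.0°, giving θ ≈ 6 + 57.0 = 63.0°.

θ ≈ 63°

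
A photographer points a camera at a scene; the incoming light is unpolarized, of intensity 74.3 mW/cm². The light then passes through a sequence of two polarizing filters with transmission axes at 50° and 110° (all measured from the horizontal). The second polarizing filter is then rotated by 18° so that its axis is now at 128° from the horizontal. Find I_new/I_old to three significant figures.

Before rotation:
Unpolarized light through the first polarizer → I₁ = ½ I₀, now polarized at 50°.
I₂ = I₁ cos²(110° − 50°) = 0.5 I₀ · cos²(60°) = 0.125 I₀.
After rotation:
Unpolarized light through the first polarizer → I₁ = ½ I₀, now polarized at 50°.
I₂ = I₁ cos²(128° − 50°) = 0.5 I₀ · cos²(78°) = 0.02161 I₀.
Ratio = 0.02161 / 0.125 = 0.1729.

I_new/I_old ≈ 0.173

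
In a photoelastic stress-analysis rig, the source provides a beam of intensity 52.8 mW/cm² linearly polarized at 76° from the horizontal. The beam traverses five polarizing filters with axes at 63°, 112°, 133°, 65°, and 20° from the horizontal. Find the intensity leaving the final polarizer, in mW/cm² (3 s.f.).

I₁ = 52.8 mW/cm² · cos²(13°) = 50.13 mW/cm².
I₂ = I₁ · cos²(49°) = 50.13 · 0.4304 = 21.58 mW/cm².
I₃ = I₂ · cos²(21°) = 21.58 · 0.8716 = 18.8 mW/cm².
I₄ = I₃ · cos²(68°) = 18.8 · 0.1403 = 2.639 mW/cm².
I₅ = I₄ · cos²(45°) = 2.639 · 0.5 = 1.319 mW/cm².

I ≈ 1.32 mW/cm²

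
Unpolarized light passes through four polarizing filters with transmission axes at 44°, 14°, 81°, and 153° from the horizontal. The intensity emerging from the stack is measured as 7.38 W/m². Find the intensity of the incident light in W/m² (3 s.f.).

I₀ ≈ 1350 W/m²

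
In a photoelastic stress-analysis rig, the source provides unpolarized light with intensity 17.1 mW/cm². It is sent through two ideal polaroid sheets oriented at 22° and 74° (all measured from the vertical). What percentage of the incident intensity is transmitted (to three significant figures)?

≈ 19.0%

Unpolarized light through the first polarizer → I₁ = 17.1 mW/cm²/2 = 8.55 mW/cm², polarized at 22°.
I₂ = I₁ · cos²(52°) = 8.55 · 0.379 = 3.241 mW/cm².
That is 18.95% of the incident intensity.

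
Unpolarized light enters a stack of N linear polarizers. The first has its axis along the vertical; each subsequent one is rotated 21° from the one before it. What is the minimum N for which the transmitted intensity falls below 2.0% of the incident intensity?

N = 25

First polarizer halves the unpolarized light: factor 1/2.
Each further stage multiplies by cos²(21°) = 0.8716.
After N polarizers: T = 0.5·0.8716^(N−1). Require T < 0.020 ⇒ N−1 > ln(0.020/0.5)/ln(0.8716) = 23.42, so N−1 ≥ 24 and N = 25.
Check: N=25 gives T = 0.01846 < 0.020; N=24 gives T = 0.02118.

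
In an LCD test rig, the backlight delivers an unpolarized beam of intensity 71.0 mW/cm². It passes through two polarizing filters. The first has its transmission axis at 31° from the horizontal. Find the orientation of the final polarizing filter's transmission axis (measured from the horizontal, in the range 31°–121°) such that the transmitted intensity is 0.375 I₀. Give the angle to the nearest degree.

Unpolarized light through the first polarizer → I₁ = ½ I₀, now polarized at 31°.
Need I₂/I₀ = 0.375, so cos²(θ − 31°) = 0.375 / 0.5 = 0.75.
θ − 31° = arccos(√0.75) = 30.0°, giving θ ≈ 31 + 30.0 = 61.0°.

θ ≈ 61°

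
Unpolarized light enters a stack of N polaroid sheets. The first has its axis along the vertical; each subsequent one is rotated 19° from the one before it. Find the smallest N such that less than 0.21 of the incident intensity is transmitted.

First polarizer halves the unpolarized light: factor 1/2.
Each further stage multiplies by cos²(19°) = 0.894.
After N polarizers: T = 0.5·0.894^(N−1). Require T < 0.21 ⇒ N−1 > ln(0.21/0.5)/ln(0.894) = 7.74, so N−1 ≥ 8 and N = 9.
Check: N=9 gives T = 0.204 < 0.21; N=8 gives T = 0.2282.

N = 9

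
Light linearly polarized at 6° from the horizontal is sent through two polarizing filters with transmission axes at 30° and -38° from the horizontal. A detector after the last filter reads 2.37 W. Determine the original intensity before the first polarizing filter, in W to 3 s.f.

I₀ ≈ 20.2 W

I₁ = I₀ cos²(30° − 6°) = I₀ cos²(24°) = 0.8346 I₀.
I₂ = I₁ cos²(-38° − 30°) = 0.8346 I₀ · cos²(68°) = 0.1171 I₀.
So 2.37 W = 0.1171 I₀, giving I₀ = 2.37/0.1171 = 20.24 W.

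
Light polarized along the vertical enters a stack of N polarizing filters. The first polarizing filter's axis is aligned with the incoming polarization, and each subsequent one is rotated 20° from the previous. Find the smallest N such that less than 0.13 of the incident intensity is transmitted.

N = 18

First polarizer is aligned with the polarization: full transmission.
Each further stage multiplies by cos²(20°) = 0.883.
After N polarizers: T = 0.883^(N−1). Require T < 0.13 ⇒ N−1 > ln(0.13)/ln(0.883) = 16.40, so N−1 ≥ 17 and N = 18.
Check: N=18 gives T = 0.1206 < 0.13; N=17 gives T = 0.1366.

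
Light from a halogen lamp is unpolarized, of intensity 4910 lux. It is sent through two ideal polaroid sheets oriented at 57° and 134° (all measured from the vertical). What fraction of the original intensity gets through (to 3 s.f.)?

I/I₀ ≈ 0.0253

Unpolarized light through the first polarizer → I₁ = 4910 lux/2 = 2455 lux, polarized at 57°.
I₂ = I₁ · cos²(77°) = 2455 · 0.0506 = 124.2 lux.
Transmitted fraction = 0.0253.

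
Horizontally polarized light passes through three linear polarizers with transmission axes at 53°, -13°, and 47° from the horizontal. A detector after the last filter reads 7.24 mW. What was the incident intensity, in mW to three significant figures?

By Malus's law, I₁ = I₀ cos²(53° − 0°) = I₀ cos²(53°) = 0.3622 I₀.
I₂ = I₁ cos²(-13° − 53°) = 0.3622 I₀ · cos²(66°) = 0.05992 I₀.
I₃ = I₂ cos²(47° + 13°) = 0.05992 I₀ · cos²(60°) = 0.01498 I₀.
So 7.24 mW = 0.01498 I₀, giving I₀ = 7.24/0.01498 = 483.3 mW.

I₀ ≈ 483 mW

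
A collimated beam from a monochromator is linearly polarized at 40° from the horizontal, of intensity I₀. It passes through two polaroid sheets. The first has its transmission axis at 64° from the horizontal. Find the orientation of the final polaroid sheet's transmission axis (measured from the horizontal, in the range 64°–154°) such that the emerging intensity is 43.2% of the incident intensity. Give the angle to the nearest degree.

θ ≈ 108°

I₁ = I₀ cos²(64° − 40°) = I₀ cos²(24°) = 0.8346 I₀.
Need I₂/I₀ = 0.432, so cos²(θ − 64°) = 0.432 / 0.8346 = 0.5176.
θ − 64° = arccos(√0.5176) = 44.0°, giving θ ≈ 64 + 44.0 = 108.0°.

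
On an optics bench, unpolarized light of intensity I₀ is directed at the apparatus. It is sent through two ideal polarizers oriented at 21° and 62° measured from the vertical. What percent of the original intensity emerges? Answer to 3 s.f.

≈ 28.5%

Unpolarized light through the first polarizer → I₁ = ½ I₀, now polarized at 21°.
I₂ = I₁ cos²(62° − 21°) = 0.5 I₀ · cos²(41°) = 0.2848 I₀.
That is 28.48% of the incident intensity.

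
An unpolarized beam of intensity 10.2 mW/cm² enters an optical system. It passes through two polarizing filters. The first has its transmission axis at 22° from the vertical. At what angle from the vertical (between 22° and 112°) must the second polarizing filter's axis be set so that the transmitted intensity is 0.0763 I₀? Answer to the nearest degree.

Unpolarized light through the first polarizer → I₁ = ½ I₀, now polarized at 22°.
Need I₂/I₀ = 0.0763, so cos²(θ − 22°) = 0.0763 / 0.5 = 0.1526.
θ − 22° = arccos(√0.1526) = 67.0°, giving θ ≈ 22 + 67.0 = 89.0°.

θ ≈ 89°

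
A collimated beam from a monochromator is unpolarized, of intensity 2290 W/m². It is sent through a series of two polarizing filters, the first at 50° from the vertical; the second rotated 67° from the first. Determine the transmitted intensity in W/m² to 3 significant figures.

I ≈ 175 W/m²

Unpolarized light through the first polarizer → I₁ = 2290 W/m²/2 = 1145 W/m², polarized at 50°.
I₂ = I₁ · cos²(67°) = 1145 · 0.1527 = 174.8 W/m².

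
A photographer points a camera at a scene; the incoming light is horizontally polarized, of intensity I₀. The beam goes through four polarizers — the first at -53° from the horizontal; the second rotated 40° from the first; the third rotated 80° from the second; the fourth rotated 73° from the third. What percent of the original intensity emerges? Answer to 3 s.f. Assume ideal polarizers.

By Malus's law, I₁ = I₀ cos²(-53° − 0°) = I₀ cos²(53°) = 0.3622 I₀.
I₂ = I₁ cos²(40°) = 0.3622 · 0.5868 I₀ = 0.2125 I₀.
I₃ = I₂ cos²(80°) = 0.2125 · 0.03015 I₀ = 0.006409 I₀.
I₄ = I₃ cos²(73°) = 0.006409 · 0.08548 I₀ = 0.0005478 I₀.
That is 0.05478% of the incident intensity.

≈ 0.0548%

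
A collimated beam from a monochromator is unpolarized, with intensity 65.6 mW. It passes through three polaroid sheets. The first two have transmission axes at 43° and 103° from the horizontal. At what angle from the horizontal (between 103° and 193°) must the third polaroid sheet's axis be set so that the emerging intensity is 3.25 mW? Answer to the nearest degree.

Unpolarized light through the first polarizer → I₁ = ½ I₀, now polarized at 43°.
I₂ = I₁ cos²(103° − 43°) = 0.5 I₀ · cos²(60°) = 0.125 I₀.
Target fraction: 3.25 / 65.6 mW = 0.04954 of I₀.
Need I₃/I₀ = 0.04954, so cos²(θ − 103°) = 0.04954 / 0.125 = 0.3963.
θ − 103° = arccos(√0.3963) = 51.0°, giving θ ≈ 103 + 51.0 = 154.0°.

θ ≈ 154°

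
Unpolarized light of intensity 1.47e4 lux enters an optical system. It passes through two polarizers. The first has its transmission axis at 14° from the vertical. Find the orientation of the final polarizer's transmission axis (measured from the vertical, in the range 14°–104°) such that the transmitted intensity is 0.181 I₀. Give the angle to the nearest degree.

θ ≈ 67°

Unpolarized light through the first polarizer → I₁ = ½ I₀, now polarized at 14°.
Need I₂/I₀ = 0.181, so cos²(θ − 14°) = 0.181 / 0.5 = 0.362.
θ − 14° = arccos(√0.362) = 53.0°, giving θ ≈ 14 + 53.0 = 67.0°.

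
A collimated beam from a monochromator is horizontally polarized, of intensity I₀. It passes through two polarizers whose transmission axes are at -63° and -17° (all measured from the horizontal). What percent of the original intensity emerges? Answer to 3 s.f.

By Malus's law, I₁ = I₀ cos²(-63° − 0°) = I₀ cos²(63°) = 0.2061 I₀.
I₂ = I₁ cos²(-17° + 63°) = 0.2061 I₀ · cos²(46°) = 0.09946 I₀.
That is 9.946% of the incident intensity.

≈ 9.95%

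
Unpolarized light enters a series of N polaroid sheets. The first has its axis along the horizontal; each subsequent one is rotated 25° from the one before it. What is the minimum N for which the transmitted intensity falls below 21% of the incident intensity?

First polarizer halves the unpolarized light: factor 1/2.
Each further stage multiplies by cos²(25°) = 0.8214.
After N polarizers: T = 0.5·0.8214^(N−1). Require T < 0.21 ⇒ N−1 > ln(0.21/0.5)/ln(0.8214) = 4.41, so N−1 ≥ 5 and N = 6.
Check: N=6 gives T = 0.187 < 0.21; N=5 gives T = 0.2276.

N = 6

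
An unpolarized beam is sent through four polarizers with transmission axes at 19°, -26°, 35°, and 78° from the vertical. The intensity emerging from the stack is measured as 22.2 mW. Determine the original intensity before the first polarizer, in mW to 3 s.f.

Unpolarized light through the first polarizer → I₁ = ½ I₀, now polarized at 19°.
I₂ = I₁ cos²(-26° − 19°) = 0.5 I₀ · cos²(45°) = 0.25 I₀.
I₃ = I₂ cos²(35° + 26°) = 0.25 I₀ · cos²(61°) = 0.05876 I₀.
I₄ = I₃ cos²(78° − 35°) = 0.05876 I₀ · cos²(43°) = 0.03143 I₀.
So 22.2 mW = 0.03143 I₀, giving I₀ = 22.2/0.03143 = 706.3 mW.

I₀ ≈ 706 mW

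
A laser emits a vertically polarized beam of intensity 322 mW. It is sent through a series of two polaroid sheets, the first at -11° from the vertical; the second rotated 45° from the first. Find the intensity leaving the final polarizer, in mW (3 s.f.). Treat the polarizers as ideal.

I₁ = 322 mW · cos²(11°) = 310.3 mW.
I₂ = I₁ · cos²(45°) = 310.3 · 0.5 = 155.1 mW.

I ≈ 155 mW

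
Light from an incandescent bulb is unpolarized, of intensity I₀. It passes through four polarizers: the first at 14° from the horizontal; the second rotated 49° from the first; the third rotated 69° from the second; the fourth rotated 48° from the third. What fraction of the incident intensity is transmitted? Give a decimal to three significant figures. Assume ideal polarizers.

≈ 0.0124 I₀

Unpolarized light through the first polarizer → I₁ = ½ I₀, now polarized at 14°.
I₂ = I₁ cos²(49°) = 0.5 · 0.4304 I₀ = 0.2152 I₀.
I₃ = I₂ cos²(69°) = 0.2152 · 0.1284 I₀ = 0.02764 I₀.
I₄ = I₃ cos²(48°) = 0.02764 · 0.4477 I₀ = 0.01237 I₀.
Transmitted fraction = 0.01237.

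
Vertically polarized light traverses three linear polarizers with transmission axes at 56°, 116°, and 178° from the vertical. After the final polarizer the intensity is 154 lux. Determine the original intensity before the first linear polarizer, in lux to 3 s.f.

By Malus's law, I₁ = I₀ cos²(56° − 0°) = I₀ cos²(56°) = 0.3127 I₀.
I₂ = I₁ cos²(116° − 56°) = 0.3127 I₀ · cos²(60°) = 0.07817 I₀.
I₃ = I₂ cos²(178° − 116°) = 0.07817 I₀ · cos²(62°) = 0.01723 I₀.
So 154 lux = 0.01723 I₀, giving I₀ = 154/0.01723 = 8938 lux.

I₀ ≈ 8940 lux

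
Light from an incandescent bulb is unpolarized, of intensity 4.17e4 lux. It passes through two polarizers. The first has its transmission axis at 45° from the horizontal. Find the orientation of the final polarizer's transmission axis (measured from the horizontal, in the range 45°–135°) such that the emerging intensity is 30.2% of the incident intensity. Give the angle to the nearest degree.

Unpolarized light through the first polarizer → I₁ = ½ I₀, now polarized at 45°.
Need I₂/I₀ = 0.302, so cos²(θ − 45°) = 0.302 / 0.5 = 0.604.
θ − 45° = arccos(√0.604) = 39.0°, giving θ ≈ 45 + 39.0 = 84.0°.

θ ≈ 84°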